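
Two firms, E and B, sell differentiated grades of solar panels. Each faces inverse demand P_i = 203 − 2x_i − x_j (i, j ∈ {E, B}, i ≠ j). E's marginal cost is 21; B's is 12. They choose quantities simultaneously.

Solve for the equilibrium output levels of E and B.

Firm E's profit: π = x_E(203 − 2x_E − x_B) − 21x_E.
∂π/∂x_E = 182 − 4x_E − x_B = 0 ⇒ x_E = 45.5 − 0.25x_B.
Similarly x_B = 47.75 − 0.25x_E.
Solving the two reaction functions simultaneously: (1 − (−0.25)(−0.25))x_E = 45.5 − 0.25·47.75, so 0.9375x_E = 33.5625 and x_E = 35.8.
Then x_B = 47.75 − 0.25·35.8 = 38.8.

35.8, 38.8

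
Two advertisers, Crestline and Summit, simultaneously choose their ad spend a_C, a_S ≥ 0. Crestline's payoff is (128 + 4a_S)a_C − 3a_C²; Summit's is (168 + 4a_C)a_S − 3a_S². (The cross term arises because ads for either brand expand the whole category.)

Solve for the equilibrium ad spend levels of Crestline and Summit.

72, 76

Expanding Crestline's payoff: 128a_C + 4a_Sa_C − 3a_C².
∂π/∂a_C = 128 + 4a_S − 6a_C = 0, so a_C = 64/3 + (2/3)a_S.
Likewise for Summit: a_S = 28 + (2/3)a_C.
Solving the two reaction functions simultaneously: (1 − (2/3)(2/3))a_C = 64/3 + (2/3)·28, so (5/9)a_C = 40 and a_C = 72.
Then a_S = 28 + (2/3)·72 = 76.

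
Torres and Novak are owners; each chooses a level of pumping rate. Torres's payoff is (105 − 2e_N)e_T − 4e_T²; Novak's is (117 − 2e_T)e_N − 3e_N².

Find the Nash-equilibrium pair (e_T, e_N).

Expanding Torres's payoff: 105e_T − 2e_Ne_T − 4e_T².
∂π/∂e_T = 105 − 2e_N − 8e_T = 0, so e_T = 13.125 − 0.25e_N.
Likewise for Novak: e_N = 19.5 − (1/3)e_T.
Plugging e_N into Torres's best response: e_T = 13.125 − 0.25(19.5 − (1/3)e_T) ⇒ (11/12)e_T = 8.25, so e_T = 9.
Then e_N = 19.5 − (1/3)·9 = 16.5.

9, 16.5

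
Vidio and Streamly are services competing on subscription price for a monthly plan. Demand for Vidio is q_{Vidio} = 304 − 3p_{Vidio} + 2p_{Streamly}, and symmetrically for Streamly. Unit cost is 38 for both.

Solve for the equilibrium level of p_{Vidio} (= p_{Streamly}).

104.5

Vidio's profit: π = (p_{Vidio} − 38)(304 − 3p_{Vidio} + 2p_{Streamly}).
∂π/∂p_{Vidio} = 418 − 6p_{Vidio} + 2p_{Streamly} = 0 ⇒ p_{Vidio} = 209/3 + (1/3)p_{Streamly}.
By symmetry p_{Streamly} = p_{Vidio}; substituting into the reaction function, (2/3)p_{Vidio} = 209/3 and p_{Vidio} = 104.5.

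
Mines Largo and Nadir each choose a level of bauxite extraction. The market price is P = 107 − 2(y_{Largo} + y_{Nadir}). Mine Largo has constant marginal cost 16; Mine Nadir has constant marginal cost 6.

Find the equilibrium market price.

43

Mine Largo's profit: π = y_{Largo}(107 − 2(y_{Largo} + y_{Nadir})) − 16y_{Largo}.
∂π/∂y_{Largo} = 91 − 4y_{Largo} − 2y_{Nadir} = 0, so y_{Largo} = 22.75 − 0.5y_{Nadir}.
By the same steps for Nadir: y_{Nadir} = 25.25 − 0.5y_{Largo}.
Substituting the second reaction function into the first: y_{Largo} = 22.75 − 0.5(25.25 − 0.5y_{Largo}), which gives 0.75y_{Largo} = 10.125 ⇒ y_{Largo} = 13.5.
Then y_{Nadir} = 25.25 − 0.5·13.5 = 18.5.
Equilibrium price: P = 107 − 2·32 = 43.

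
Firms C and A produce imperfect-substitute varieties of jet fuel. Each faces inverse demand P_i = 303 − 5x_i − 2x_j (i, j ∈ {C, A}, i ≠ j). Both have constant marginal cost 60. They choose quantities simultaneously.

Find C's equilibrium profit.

2050.3125

Firm C's profit: π = x_C(303 − 5x_C − 2x_A) − 60x_C.
∂π/∂x_C = 243 − 10x_C − 2x_A = 0 ⇒ x_C = 24.3 − 0.2x_A.
Setting x_C = x_A in the reaction function: x_C = 24.3 − 0.2x_C, so x_C = 24.3 / 1.2 = 20.25.
P_C = 303 − 5·20.25 − 2·20.25 = 161.25.
Profit = (161.25 − 60)·20.25 = 2050.3125.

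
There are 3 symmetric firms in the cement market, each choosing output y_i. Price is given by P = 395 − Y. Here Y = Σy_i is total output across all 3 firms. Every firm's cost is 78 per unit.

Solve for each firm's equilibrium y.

A representative firm's profit is π_i = y_i(395 − Y) − 78y_i, with Y = y_i + Σ_{j≠i} y_j.
First-order condition: 317 − 2y_i − Σ_{j≠i} y_j = 0.
Imposing symmetry (y_j = y for all j) turns Σ_{j≠i} y_j into 2y, so 317 = 4y and y = 79.25.

79.25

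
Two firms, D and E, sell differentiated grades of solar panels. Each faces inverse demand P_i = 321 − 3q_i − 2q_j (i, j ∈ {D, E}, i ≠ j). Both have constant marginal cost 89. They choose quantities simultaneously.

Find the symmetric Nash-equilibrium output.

29

Firm D's profit: π = q_D(321 − 3q_D − 2q_E) − 89q_D.
∂π/∂q_D = 232 − 6q_D − 2q_E = 0 ⇒ q_D = 116/3 − (1/3)q_E.
Setting q_D = q_E in the reaction function: q_D = 116/3 − (1/3)q_D, so q_D = (116/3) / (4/3) = 29.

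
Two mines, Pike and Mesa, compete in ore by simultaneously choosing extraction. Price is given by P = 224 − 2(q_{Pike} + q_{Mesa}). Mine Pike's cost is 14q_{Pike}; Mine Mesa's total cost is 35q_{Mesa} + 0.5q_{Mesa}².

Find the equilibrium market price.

98

Mine Pike's profit: π = q_{Pike}(224 − 2(q_{Pike} + q_{Mesa})) − 14q_{Pike}.
∂π/∂q_{Pike} = 210 − 4q_{Pike} − 2q_{Mesa} = 0, so q_{Pike} = 52.5 − 0.5q_{Mesa}.
For Mesa: ∂π/∂q_{Mesa} = 189 − 5q_{Mesa} − 2q_{Pike} = 0 ⇒ q_{Mesa} = 37.8 − 0.4q_{Pike}.
Substituting the second reaction function into the first: q_{Pike} = 52.5 − 0.5(37.8 − 0.4q_{Pike}), which gives 0.8q_{Pike} = 33.6 ⇒ q_{Pike} = 42.
Then q_{Mesa} = 37.8 − 0.4·42 = 21.
Equilibrium price: P = 224 − 2·63 = 98.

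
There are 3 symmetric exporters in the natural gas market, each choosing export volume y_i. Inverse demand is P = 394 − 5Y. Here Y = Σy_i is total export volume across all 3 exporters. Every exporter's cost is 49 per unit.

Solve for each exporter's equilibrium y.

A representative exporter's profit is π_i = y_i(394 − 5Y) − 49y_i, with Y = y_i + Σ_{j≠i} y_j.
First-order condition: 345 − 10y_i − 5Σ_{j≠i} y_j = 0.
Imposing symmetry (y_j = y for all j) turns Σ_{j≠i} y_j into 2y, so 345 = 20y and y = 17.25.

17.25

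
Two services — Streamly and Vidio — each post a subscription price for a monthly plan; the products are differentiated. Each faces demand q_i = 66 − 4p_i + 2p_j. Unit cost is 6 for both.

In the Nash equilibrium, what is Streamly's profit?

324

Streamly's profit: π = (p_{Streamly} − 6)(66 − 4p_{Streamly} + 2p_{Vidio}).
∂π/∂p_{Streamly} = 90 − 8p_{Streamly} + 2p_{Vidio} = 0 ⇒ p_{Streamly} = 11.25 + 0.25p_{Vidio}.
The game is symmetric, so in equilibrium p_{Vidio} = p_{Streamly}: the reaction function gives 0.75p_{Streamly} = 11.25, hence p_{Streamly} = 15.
q_{Streamly} = 66 − 4·15 + 2·15 = 36.
Profit = (15 − 6)·36 = 324.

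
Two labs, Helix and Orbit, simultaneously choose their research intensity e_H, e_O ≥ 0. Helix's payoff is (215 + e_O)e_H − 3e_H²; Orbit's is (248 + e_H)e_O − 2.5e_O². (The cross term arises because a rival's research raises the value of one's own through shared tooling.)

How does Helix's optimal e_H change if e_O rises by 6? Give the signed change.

Expanding Helix's payoff: 215e_H + e_Oe_H − 3e_H².
∂π/∂e_H = 215 + e_O − 6e_H = 0, so e_H = 215/6 + (1/6)e_O.
The reaction-function slope is 1/6, so a 6-unit rise in e_O moves e_H by 1/6 × 6 = 1. Helix's best response rises — the actions are strategic complements.

1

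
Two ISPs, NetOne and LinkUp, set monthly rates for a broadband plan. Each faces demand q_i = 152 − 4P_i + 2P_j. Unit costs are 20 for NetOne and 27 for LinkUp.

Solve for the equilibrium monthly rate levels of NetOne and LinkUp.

NetOne's profit: π = (P_{NetOne} − 20)(152 − 4P_{NetOne} + 2P_{LinkUp}).
∂π/∂P_{NetOne} = 232 − 8P_{NetOne} + 2P_{LinkUp} = 0 ⇒ P_{NetOne} = 29 + 0.25P_{LinkUp}.
Similarly P_{LinkUp} = 32.5 + 0.25P_{NetOne}.
Plugging P_{LinkUp} into NetOne's best response: P_{NetOne} = 29 + 0.25(32.5 + 0.25P_{NetOne}) ⇒ 0.9375P_{NetOne} = 37.125, so P_{NetOne} = 39.6.
Then P_{LinkUp} = 32.5 + 0.25·39.6 = 42.4.

39.6, 42.4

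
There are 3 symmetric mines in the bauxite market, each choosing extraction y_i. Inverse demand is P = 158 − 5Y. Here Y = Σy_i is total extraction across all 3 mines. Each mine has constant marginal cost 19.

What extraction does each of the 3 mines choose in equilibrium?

6.95

A representative mine's profit is π_i = y_i(158 − 5Y) − 19y_i, with Y = y_i + Σ_{j≠i} y_j.
First-order condition: 139 − 10y_i − 5Σ_{j≠i} y_j = 0.
Imposing symmetry (y_j = y for all j) turns Σ_{j≠i} y_j into 2y, so 139 = 20y and y = 6.95.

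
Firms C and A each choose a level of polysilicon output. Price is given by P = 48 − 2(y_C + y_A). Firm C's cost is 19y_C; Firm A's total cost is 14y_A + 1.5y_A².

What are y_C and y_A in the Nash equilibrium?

Firm C's profit: π = y_C(48 − 2(y_C + y_A)) − 19y_C.
∂π/∂y_C = 29 − 4y_C − 2y_A = 0, so y_C = 7.25 − 0.5y_A.
For A: ∂π/∂y_A = 34 − 7y_A − 2y_C = 0 ⇒ y_A = 34/7 − (2/7)y_C.
Solving the two reaction functions simultaneously: (1 − (−0.5)(−2/7))y_C = 7.25 − 0.5·(34/7), so (6/7)y_C = 135/28 and y_C = 5.625.
Then y_A = 34/7 − (2/7)·5.625 = 3.25.

5.625, 3.25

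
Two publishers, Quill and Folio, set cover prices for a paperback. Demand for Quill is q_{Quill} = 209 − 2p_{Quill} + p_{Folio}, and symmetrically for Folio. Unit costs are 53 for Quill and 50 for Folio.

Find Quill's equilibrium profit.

5325.12

Quill's profit: π = (p_{Quill} − 53)(209 − 2p_{Quill} + p_{Folio}).
∂π/∂p_{Quill} = 315 − 4p_{Quill} + p_{Folio} = 0 ⇒ p_{Quill} = 78.75 + 0.25p_{Folio}.
Similarly p_{Folio} = 77.25 + 0.25p_{Quill}.
Solving the two reaction functions simultaneously: (1 − (0.25)(0.25))p_{Quill} = 78.75 + 0.25·77.25, so 0.9375p_{Quill} = 98.0625 and p_{Quill} = 104.6.
Then p_{Folio} = 77.25 + 0.25·104.6 = 103.4.
q_{Quill} = 209 − 2·104.6 + 103.4 = 103.2.
Profit = (104.6 − 53)·103.2 = 5325.12.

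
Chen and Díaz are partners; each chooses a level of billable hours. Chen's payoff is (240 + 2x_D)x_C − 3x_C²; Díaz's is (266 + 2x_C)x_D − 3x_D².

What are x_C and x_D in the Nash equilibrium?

Expanding Chen's payoff: 240x_C + 2x_Dx_C − 3x_C².
∂π/∂x_C = 240 + 2x_D − 6x_C = 0, so x_C = 40 + (1/3)x_D.
Likewise for Díaz: x_D = 133/3 + (1/3)x_C.
Substituting the second reaction function into the first: x_C = 40 + (1/3)(133/3 + (1/3)x_C), which gives (8/9)x_C = 493/9 ⇒ x_C = 61.625.
Then x_D = 133/3 + (1/3)·61.625 = 64.875.

61.625, 64.875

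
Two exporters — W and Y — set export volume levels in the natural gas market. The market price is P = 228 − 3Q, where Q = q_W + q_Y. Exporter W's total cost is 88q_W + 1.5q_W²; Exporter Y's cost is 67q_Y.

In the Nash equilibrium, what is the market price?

135.6

Exporter W's profit: π = q_W(228 − 3(q_W + q_Y)) − 88q_W − 1.5q_W².
∂π/∂q_W = 140 − 9q_W − 3q_Y = 0, so q_W = 140/9 − (1/3)q_Y.
For Y: ∂π/∂q_Y = 161 − 6q_Y − 3q_W = 0 ⇒ q_Y = 161/6 − 0.5q_W.
Solving the two reaction functions simultaneously: (1 − (−1/3)(−0.5))q_W = 140/9 − (1/3)·(161/6), so (5/6)q_W = 119/18 and q_W = 119/15.
Then q_Y = 161/6 − 0.5·(119/15) = 343/15.
Equilibrium price: P = 228 − 3·30.8 = 135.6.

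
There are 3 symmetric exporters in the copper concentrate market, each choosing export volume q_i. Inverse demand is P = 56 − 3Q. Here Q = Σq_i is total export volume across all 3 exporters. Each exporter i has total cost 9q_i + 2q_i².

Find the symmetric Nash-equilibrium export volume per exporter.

A representative exporter's profit is π_i = q_i(56 − 3Q) − 9q_i − 2q_i², with Q = q_i + Σ_{j≠i} q_j.
First-order condition: 47 − 10q_i − 3Σ_{j≠i} q_j = 0.
Imposing symmetry (q_j = q for all j) turns Σ_{j≠i} q_j into 2q, so 47 = 16q and q = 2.9375.

2.9375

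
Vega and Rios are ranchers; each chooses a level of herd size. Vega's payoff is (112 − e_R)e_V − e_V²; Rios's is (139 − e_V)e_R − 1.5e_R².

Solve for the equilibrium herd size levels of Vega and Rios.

39.4, 33.2

Expanding Vega's payoff: 112e_V − e_Re_V − e_V².
∂π/∂e_V = 112 − e_R − 2e_V = 0, so e_V = 56 − 0.5e_R.
Likewise for Rios: e_R = 139/3 − (1/3)e_V.
Plugging e_R into Vega's best response: e_V = 56 − 0.5(139/3 − (1/3)e_V) ⇒ (5/6)e_V = 197/6, so e_V = 39.4.
Then e_R = 139/3 − (1/3)·39.4 = 33.2.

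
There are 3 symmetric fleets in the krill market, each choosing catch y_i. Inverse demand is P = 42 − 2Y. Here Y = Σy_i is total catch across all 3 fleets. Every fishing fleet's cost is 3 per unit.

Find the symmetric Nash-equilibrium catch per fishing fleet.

4.875

A representative fishing fleet's profit is π_i = y_i(42 − 2Y) − 3y_i, with Y = y_i + Σ_{j≠i} y_j.
First-order condition: 39 − 4y_i − 2Σ_{j≠i} y_j = 0.
In a symmetric equilibrium every fishing fleet chooses the same y, so Σ_{j≠i} y_j = 2y. The condition becomes 39 − 8y = 0, giving y = 39/8 = 4.875.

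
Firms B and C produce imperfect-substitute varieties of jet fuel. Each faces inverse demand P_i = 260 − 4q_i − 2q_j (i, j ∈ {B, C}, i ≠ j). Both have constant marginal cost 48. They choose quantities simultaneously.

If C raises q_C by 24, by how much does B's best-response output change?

Firm B's profit: π = q_B(260 − 4q_B − 2q_C) − 48q_B.
∂π/∂q_B = 212 − 8q_B − 2q_C = 0 ⇒ q_B = 26.5 − 0.25q_C.
The reaction-function slope is −0.25, so a 24-unit rise in q_C moves q_B by −0.25 × 24 = −6. B's best response falls — the actions are strategic substitutes.

-6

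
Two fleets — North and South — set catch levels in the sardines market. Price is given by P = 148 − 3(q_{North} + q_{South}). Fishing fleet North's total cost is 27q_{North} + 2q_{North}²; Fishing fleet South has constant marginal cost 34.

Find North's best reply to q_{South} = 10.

Fishing fleet North's profit: π = q_{North}(148 − 3(q_{North} + q_{South})) − 27q_{North} − 2q_{North}².
∂π/∂q_{North} = 121 − 10q_{North} − 3q_{South} = 0, so q_{North} = 12.1 − 0.3q_{South}.
At q_{South} = 10: q_{North} = 12.1 − 0.3·10 = 9.1.

9.1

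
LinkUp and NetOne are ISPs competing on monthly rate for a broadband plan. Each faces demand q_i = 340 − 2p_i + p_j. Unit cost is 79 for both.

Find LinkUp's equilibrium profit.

LinkUp's profit: π = (p_{LinkUp} − 79)(340 − 2p_{LinkUp} + p_{NetOne}).
∂π/∂p_{LinkUp} = 498 − 4p_{LinkUp} + p_{NetOne} = 0 ⇒ p_{LinkUp} = 124.5 + 0.25p_{NetOne}.
Setting p_{LinkUp} = p_{NetOne} in the reaction function: p_{LinkUp} = 124.5 + 0.25p_{LinkUp}, so p_{LinkUp} = 124.5 / 0.75 = 166.
q_{LinkUp} = 340 − 2·166 + 166 = 174.
Profit = (166 − 79)·174 = 15138.

15138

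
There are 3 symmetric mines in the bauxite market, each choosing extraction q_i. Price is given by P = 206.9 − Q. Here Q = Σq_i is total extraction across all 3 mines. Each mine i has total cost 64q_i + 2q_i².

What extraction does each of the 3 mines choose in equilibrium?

A representative mine's profit is π_i = q_i(206.9 − Q) − 64q_i − 2q_i², with Q = q_i + Σ_{j≠i} q_j.
First-order condition: 142.9 − 6q_i − Σ_{j≠i} q_j = 0.
Imposing symmetry (q_j = q for all j) turns Σ_{j≠i} q_j into 2q, so 142.9 = 8q and q = 17.8625.

17.8625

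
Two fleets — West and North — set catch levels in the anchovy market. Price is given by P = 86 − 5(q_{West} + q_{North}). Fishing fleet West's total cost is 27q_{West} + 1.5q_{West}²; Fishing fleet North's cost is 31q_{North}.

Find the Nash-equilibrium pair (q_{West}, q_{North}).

3, 4

Fishing fleet West's profit: π = q_{West}(86 − 5(q_{West} + q_{North})) − 27q_{West} − 1.5q_{West}².
∂π/∂q_{West} = 59 − 13q_{West} − 5q_{North} = 0, so q_{West} = 59/13 − (5/13)q_{North}.
For North: ∂π/∂q_{North} = 55 − 10q_{North} − 5q_{West} = 0 ⇒ q_{North} = 5.5 − 0.5q_{West}.
Plugging q_{North} into West's best response: q_{West} = 59/13 − (5/13)(5.5 − 0.5q_{West}) ⇒ (21/26)q_{West} = 63/26, so q_{West} = 3.
Then q_{North} = 5.5 − 0.5·3 = 4.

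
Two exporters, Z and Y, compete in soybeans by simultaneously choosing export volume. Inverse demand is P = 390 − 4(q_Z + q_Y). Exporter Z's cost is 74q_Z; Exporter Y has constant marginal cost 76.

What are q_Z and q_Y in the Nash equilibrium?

Exporter Z's profit: π = q_Z(390 − 4(q_Z + q_Y)) − 74q_Z.
∂π/∂q_Z = 316 − 8q_Z − 4q_Y = 0, so q_Z = 39.5 − 0.5q_Y.
By the same steps for Y: q_Y = 39.25 − 0.5q_Z.
Solving the two reaction functions simultaneously: (1 − (−0.5)(−0.5))q_Z = 39.5 − 0.5·39.25, so 0.75q_Z = 19.875 and q_Z = 26.5.
Then q_Y = 39.25 − 0.5·26.5 = 26.

26.5, 26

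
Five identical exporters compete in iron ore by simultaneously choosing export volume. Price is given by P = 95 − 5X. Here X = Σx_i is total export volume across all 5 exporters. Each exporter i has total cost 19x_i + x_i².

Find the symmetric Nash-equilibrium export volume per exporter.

A representative exporter's profit is π_i = x_i(95 − 5X) − 19x_i − x_i², with X = x_i + Σ_{j≠i} x_j.
First-order condition: 76 − 12x_i − 5Σ_{j≠i} x_j = 0.
In a symmetric equilibrium every exporter chooses the same x, so Σ_{j≠i} x_j = 4x. The condition becomes 76 − 32x = 0, giving x = 76/32 = 2.375.

2.375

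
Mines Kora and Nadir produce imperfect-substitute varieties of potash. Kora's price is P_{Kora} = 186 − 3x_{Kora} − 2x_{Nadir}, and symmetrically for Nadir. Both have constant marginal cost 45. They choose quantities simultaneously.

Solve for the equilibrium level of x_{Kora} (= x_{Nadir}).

Mine Kora's profit: π = x_{Kora}(186 − 3x_{Kora} − 2x_{Nadir}) − 45x_{Kora}.
∂π/∂x_{Kora} = 141 − 6x_{Kora} − 2x_{Nadir} = 0 ⇒ x_{Kora} = 23.5 − (1/3)x_{Nadir}.
The game is symmetric, so in equilibrium x_{Nadir} = x_{Kora}: the reaction function gives (4/3)x_{Kora} = 23.5, hence x_{Kora} = 17.625.

17.625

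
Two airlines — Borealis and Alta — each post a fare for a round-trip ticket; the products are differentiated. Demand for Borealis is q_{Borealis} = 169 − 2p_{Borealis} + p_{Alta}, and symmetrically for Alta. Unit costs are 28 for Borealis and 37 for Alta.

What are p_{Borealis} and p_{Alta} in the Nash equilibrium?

76.2, 79.8

Borealis's profit: π = (p_{Borealis} − 28)(169 − 2p_{Borealis} + p_{Alta}).
∂π/∂p_{Borealis} = 225 − 4p_{Borealis} + p_{Alta} = 0 ⇒ p_{Borealis} = 56.25 + 0.25p_{Alta}.
Similarly p_{Alta} = 60.75 + 0.25p_{Borealis}.
Substituting the second reaction function into the first: p_{Borealis} = 56.25 + 0.25(60.75 + 0.25p_{Borealis}), which gives 0.9375p_{Borealis} = 71.4375 ⇒ p_{Borealis} = 76.2.
Then p_{Alta} = 60.75 + 0.25·76.2 = 79.8.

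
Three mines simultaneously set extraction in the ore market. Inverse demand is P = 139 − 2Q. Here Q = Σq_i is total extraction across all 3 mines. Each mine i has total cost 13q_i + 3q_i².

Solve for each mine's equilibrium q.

A representative mine's profit is π_i = q_i(139 − 2Q) − 13q_i − 3q_i², with Q = q_i + Σ_{j≠i} q_j.
First-order condition: 126 − 10q_i − 2Σ_{j≠i} q_j = 0.
With identical mines, set every q_j = q: then 126 − 10q − 4q = 0, i.e. q = 126/14 = 9.

9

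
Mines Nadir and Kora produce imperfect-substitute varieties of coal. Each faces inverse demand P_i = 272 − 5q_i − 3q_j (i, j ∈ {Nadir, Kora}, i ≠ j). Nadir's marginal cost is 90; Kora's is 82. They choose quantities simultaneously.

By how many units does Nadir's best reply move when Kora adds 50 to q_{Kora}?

-15

Mine Nadir's profit: π = q_{Nadir}(272 − 5q_{Nadir} − 3q_{Kora}) − 90q_{Nadir}.
∂π/∂q_{Nadir} = 182 − 10q_{Nadir} − 3q_{Kora} = 0 ⇒ q_{Nadir} = 18.2 − 0.3q_{Kora}.
The reaction-function slope is −0.3, so a 50-unit rise in q_{Kora} moves q_{Nadir} by −0.3 × 50 = −15. Nadir's best response falls — the actions are strategic substitutes.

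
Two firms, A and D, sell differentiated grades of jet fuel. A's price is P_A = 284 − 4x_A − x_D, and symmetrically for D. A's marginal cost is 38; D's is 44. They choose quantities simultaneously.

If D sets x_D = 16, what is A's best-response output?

28.75

Firm A's profit: π = x_A(284 − 4x_A − x_D) − 38x_A.
∂π/∂x_A = 246 − 8x_A − x_D = 0 ⇒ x_A = 30.75 − 0.125x_D.
At x_D = 16: x_A = 30.75 − 0.125·16 = 28.75.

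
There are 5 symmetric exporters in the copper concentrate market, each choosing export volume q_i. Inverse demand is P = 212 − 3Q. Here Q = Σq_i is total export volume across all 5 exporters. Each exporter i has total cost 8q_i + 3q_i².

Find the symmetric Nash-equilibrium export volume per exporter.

8.5

A representative exporter's profit is π_i = q_i(212 − 3Q) − 8q_i − 3q_i², with Q = q_i + Σ_{j≠i} q_j.
First-order condition: 204 − 12q_i − 3Σ_{j≠i} q_j = 0.
With identical exporters, set every q_j = q: then 204 − 12q − 12q = 0, i.e. q = 204/24 = 8.5.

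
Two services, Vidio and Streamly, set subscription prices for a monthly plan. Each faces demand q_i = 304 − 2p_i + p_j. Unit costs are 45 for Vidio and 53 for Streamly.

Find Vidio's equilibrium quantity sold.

Vidio's profit: π = (p_{Vidio} − 45)(304 − 2p_{Vidio} + p_{Streamly}).
∂π/∂p_{Vidio} = 394 − 4p_{Vidio} + p_{Streamly} = 0 ⇒ p_{Vidio} = 98.5 + 0.25p_{Streamly}.
Similarly p_{Streamly} = 102.5 + 0.25p_{Vidio}.
Plugging p_{Streamly} into Vidio's best response: p_{Vidio} = 98.5 + 0.25(102.5 + 0.25p_{Vidio}) ⇒ 0.9375p_{Vidio} = 124.125, so p_{Vidio} = 132.4.
Then p_{Streamly} = 102.5 + 0.25·132.4 = 135.6.
q_{Vidio} = 304 − 2·132.4 + 135.6 = 174.8.

174.8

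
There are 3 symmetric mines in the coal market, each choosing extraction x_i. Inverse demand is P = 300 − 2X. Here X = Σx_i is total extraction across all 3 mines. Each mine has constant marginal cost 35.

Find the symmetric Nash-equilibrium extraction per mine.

A representative mine's profit is π_i = x_i(300 − 2X) − 35x_i, with X = x_i + Σ_{j≠i} x_j.
First-order condition: 265 − 4x_i − 2Σ_{j≠i} x_j = 0.
Imposing symmetry (x_j = x for all j) turns Σ_{j≠i} x_j into 2x, so 265 = 8x and x = 33.125.

33.125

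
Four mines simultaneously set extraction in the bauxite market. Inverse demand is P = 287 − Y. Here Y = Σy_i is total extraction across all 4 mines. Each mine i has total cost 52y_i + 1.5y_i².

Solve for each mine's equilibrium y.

29.375

A representative mine's profit is π_i = y_i(287 − Y) − 52y_i − 1.5y_i², with Y = y_i + Σ_{j≠i} y_j.
First-order condition: 235 − 5y_i − Σ_{j≠i} y_j = 0.
With identical mines, set every y_j = y: then 235 − 5y − 3y = 0, i.e. y = 235/8 = 29.375.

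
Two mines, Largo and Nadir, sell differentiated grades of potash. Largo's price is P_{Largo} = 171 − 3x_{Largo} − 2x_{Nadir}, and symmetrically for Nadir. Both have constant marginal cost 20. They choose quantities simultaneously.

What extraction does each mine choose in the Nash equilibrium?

Mine Largo's profit: π = x_{Largo}(171 − 3x_{Largo} − 2x_{Nadir}) − 20x_{Largo}.
∂π/∂x_{Largo} = 151 − 6x_{Largo} − 2x_{Nadir} = 0 ⇒ x_{Largo} = 151/6 − (1/3)x_{Nadir}.
By symmetry x_{Nadir} = x_{Largo}; substituting into the reaction function, (4/3)x_{Largo} = 151/6 and x_{Largo} = 18.875.

18.875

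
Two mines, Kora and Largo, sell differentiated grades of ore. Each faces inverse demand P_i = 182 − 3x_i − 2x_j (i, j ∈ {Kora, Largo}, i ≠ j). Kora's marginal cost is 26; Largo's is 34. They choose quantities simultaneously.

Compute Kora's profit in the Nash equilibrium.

Mine Kora's profit: π = x_{Kora}(182 − 3x_{Kora} − 2x_{Largo}) − 26x_{Kora}.
∂π/∂x_{Kora} = 156 − 6x_{Kora} − 2x_{Largo} = 0 ⇒ x_{Kora} = 26 − (1/3)x_{Largo}.
Similarly x_{Largo} = 74/3 − (1/3)x_{Kora}.
Plugging x_{Largo} into Kora's best response: x_{Kora} = 26 − (1/3)(74/3 − (1/3)x_{Kora}) ⇒ (8/9)x_{Kora} = 160/9, so x_{Kora} = 20.
Then x_{Largo} = 74/3 − (1/3)·20 = 18.
P_{Kora} = 182 − 3·20 − 2·18 = 86.
Profit = (86 − 26)·20 = 1200.

1200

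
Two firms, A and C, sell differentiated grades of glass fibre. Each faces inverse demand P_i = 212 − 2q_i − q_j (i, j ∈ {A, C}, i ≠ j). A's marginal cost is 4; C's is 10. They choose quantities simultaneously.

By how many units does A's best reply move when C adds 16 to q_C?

Firm A's profit: π = q_A(212 − 2q_A − q_C) − 4q_A.
∂π/∂q_A = 208 − 4q_A − q_C = 0 ⇒ q_A = 52 − 0.25q_C.
The reaction-function slope is −0.25, so a 16-unit rise in q_C moves q_A by −0.25 × 16 = −4. A's best response falls — the actions are strategic substitutes.

-4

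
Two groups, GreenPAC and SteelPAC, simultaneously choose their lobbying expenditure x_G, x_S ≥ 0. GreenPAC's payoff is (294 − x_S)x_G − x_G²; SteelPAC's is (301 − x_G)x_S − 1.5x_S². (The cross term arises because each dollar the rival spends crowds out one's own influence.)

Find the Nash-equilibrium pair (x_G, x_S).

116.2, 61.6

Expanding GreenPAC's payoff: 294x_G − x_Sx_G − x_G².
∂π/∂x_G = 294 − x_S − 2x_G = 0, so x_G = 147 − 0.5x_S.
Likewise for SteelPAC: x_S = 301/3 − (1/3)x_G.
Substituting the second reaction function into the first: x_G = 147 − 0.5(301/3 − (1/3)x_G), which gives (5/6)x_G = 581/6 ⇒ x_G = 116.2.
Then x_S = 301/3 − (1/3)·116.2 = 61.6.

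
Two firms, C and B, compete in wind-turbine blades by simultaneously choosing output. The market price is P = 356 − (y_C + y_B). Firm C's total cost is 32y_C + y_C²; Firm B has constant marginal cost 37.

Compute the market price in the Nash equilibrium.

Firm C's profit: π = y_C(356 − (y_C + y_B)) − 32y_C − y_C².
∂π/∂y_C = 324 − 4y_C − y_B = 0, so y_C = 81 − 0.25y_B.
For B: ∂π/∂y_B = 319 − 2y_B − y_C = 0 ⇒ y_B = 159.5 − 0.5y_C.
Plugging y_B into C's best response: y_C = 81 − 0.25(159.5 − 0.5y_C) ⇒ 0.875y_C = 41.125, so y_C = 47.
Then y_B = 159.5 − 0.5·47 = 136.
Equilibrium price: P = 356 − 183 = 173.

173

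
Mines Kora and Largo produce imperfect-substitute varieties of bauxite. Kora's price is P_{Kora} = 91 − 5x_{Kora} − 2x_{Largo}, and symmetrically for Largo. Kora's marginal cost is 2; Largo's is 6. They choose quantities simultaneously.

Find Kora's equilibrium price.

Mine Kora's profit: π = x_{Kora}(91 − 5x_{Kora} − 2x_{Largo}) − 2x_{Kora}.
∂π/∂x_{Kora} = 89 − 10x_{Kora} − 2x_{Largo} = 0 ⇒ x_{Kora} = 8.9 − 0.2x_{Largo}.
Similarly x_{Largo} = 8.5 − 0.2x_{Kora}.
Plugging x_{Largo} into Kora's best response: x_{Kora} = 8.9 − 0.2(8.5 − 0.2x_{Kora}) ⇒ 0.96x_{Kora} = 7.2, so x_{Kora} = 7.5.
Then x_{Largo} = 8.5 − 0.2·7.5 = 7.
P_{Kora} = 91 − 5·7.5 − 2·7 = 39.5.

39.5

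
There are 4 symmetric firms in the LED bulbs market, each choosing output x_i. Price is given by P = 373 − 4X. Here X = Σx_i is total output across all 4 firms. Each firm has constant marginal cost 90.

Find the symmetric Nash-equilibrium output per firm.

14.15

A representative firm's profit is π_i = x_i(373 − 4X) − 90x_i, with X = x_i + Σ_{j≠i} x_j.
First-order condition: 283 − 8x_i − 4Σ_{j≠i} x_j = 0.
With identical firms, set every x_j = x: then 283 − 8x − 12x = 0, i.e. x = 283/20 = 14.15.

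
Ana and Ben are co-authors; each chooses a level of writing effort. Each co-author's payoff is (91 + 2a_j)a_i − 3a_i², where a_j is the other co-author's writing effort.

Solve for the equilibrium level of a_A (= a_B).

22.75

Ana's payoff is (91 + 2a_B)a_A − 3a_A².
∂π/∂a_A = 91 + 2a_B − 6a_A = 0, so a_A = 91/6 + (1/3)a_B.
Setting a_A = a_B in the reaction function: a_A = 91/6 + (1/3)a_A, so a_A = (91/6) / (2/3) = 22.75.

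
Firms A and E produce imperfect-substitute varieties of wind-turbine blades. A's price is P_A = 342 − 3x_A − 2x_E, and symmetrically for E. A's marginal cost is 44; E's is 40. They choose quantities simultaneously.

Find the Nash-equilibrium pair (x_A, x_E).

37, 38

Firm A's profit: π = x_A(342 − 3x_A − 2x_E) − 44x_A.
∂π/∂x_A = 298 − 6x_A − 2x_E = 0 ⇒ x_A = 149/3 − (1/3)x_E.
Similarly x_E = 151/3 − (1/3)x_A.
Plugging x_E into A's best response: x_A = 149/3 − (1/3)(151/3 − (1/3)x_A) ⇒ (8/9)x_A = 296/9, so x_A = 37.
Then x_E = 151/3 − (1/3)·37 = 38.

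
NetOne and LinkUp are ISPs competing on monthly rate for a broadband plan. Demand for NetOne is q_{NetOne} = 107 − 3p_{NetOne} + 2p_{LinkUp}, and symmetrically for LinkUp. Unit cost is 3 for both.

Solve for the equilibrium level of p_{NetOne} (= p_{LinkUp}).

29

NetOne's profit: π = (p_{NetOne} − 3)(107 − 3p_{NetOne} + 2p_{LinkUp}).
∂π/∂p_{NetOne} = 116 − 6p_{NetOne} + 2p_{LinkUp} = 0 ⇒ p_{NetOne} = 58/3 + (1/3)p_{LinkUp}.
By symmetry p_{LinkUp} = p_{NetOne}; substituting into the reaction function, (2/3)p_{NetOne} = 58/3 and p_{NetOne} = 29.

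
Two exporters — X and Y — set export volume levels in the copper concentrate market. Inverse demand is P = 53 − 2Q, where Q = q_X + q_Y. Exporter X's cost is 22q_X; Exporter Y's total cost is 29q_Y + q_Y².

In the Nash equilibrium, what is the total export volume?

8.6

Exporter X's profit: π = q_X(53 − 2(q_X + q_Y)) − 22q_X.
∂π/∂q_X = 31 − 4q_X − 2q_Y = 0, so q_X = 7.75 − 0.5q_Y.
For Y: ∂π/∂q_Y = 24 − 6q_Y − 2q_X = 0 ⇒ q_Y = 4 − (1/3)q_X.
Solving the two reaction functions simultaneously: (1 − (−0.5)(−1/3))q_X = 7.75 − 0.5·4, so (5/6)q_X = 5.75 and q_X = 6.9.
Then q_Y = 4 − (1/3)·6.9 = 1.7.
Total export volume: 6.9 + 1.7 = 8.6.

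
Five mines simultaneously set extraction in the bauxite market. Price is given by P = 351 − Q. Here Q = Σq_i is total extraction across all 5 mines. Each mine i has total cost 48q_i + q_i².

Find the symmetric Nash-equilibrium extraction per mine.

A representative mine's profit is π_i = q_i(351 − Q) − 48q_i − q_i², with Q = q_i + Σ_{j≠i} q_j.
First-order condition: 303 − 4q_i − Σ_{j≠i} q_j = 0.
In a symmetric equilibrium every mine chooses the same q, so Σ_{j≠i} q_j = 4q. The condition becomes 303 − 8q = 0, giving q = 303/8 = 37.875.

37.875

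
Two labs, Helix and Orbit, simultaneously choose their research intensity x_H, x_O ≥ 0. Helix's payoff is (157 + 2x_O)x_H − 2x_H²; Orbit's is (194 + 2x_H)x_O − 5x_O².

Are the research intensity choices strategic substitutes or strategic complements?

strategic complements

Expanding Helix's payoff: 157x_H + 2x_Ox_H − 2x_H².
∂π/∂x_H = 157 + 2x_O − 4x_H = 0, so x_H = 39.25 + 0.5x_O.
The best-response slope dx_H/dx_O = 0.5 > 0: the reaction function is upward-sloping, so the choices are strategic complements.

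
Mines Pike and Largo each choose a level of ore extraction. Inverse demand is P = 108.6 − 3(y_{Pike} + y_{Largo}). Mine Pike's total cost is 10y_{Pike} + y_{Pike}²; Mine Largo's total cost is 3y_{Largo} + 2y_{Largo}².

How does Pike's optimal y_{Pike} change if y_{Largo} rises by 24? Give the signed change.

-9

Mine Pike's profit: π = y_{Pike}(108.6 − 3(y_{Pike} + y_{Largo})) − 10y_{Pike} − y_{Pike}².
∂π/∂y_{Pike} = 98.6 − 8y_{Pike} − 3y_{Largo} = 0, so y_{Pike} = 12.325 − 0.375y_{Largo}.
The reaction-function slope is −0.375, so a 24-unit rise in y_{Largo} moves y_{Pike} by −0.375 × 24 = −9. Pike's best response falls — the actions are strategic substitutes.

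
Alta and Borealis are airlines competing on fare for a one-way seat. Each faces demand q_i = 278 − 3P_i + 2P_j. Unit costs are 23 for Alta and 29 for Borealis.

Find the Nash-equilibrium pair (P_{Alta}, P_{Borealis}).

Alta's profit: π = (P_{Alta} − 23)(278 − 3P_{Alta} + 2P_{Borealis}).
∂π/∂P_{Alta} = 347 − 6P_{Alta} + 2P_{Borealis} = 0 ⇒ P_{Alta} = 347/6 + (1/3)P_{Borealis}.
Similarly P_{Borealis} = 365/6 + (1/3)P_{Alta}.
Plugging P_{Borealis} into Alta's best response: P_{Alta} = 347/6 + (1/3)(365/6 + (1/3)P_{Alta}) ⇒ (8/9)P_{Alta} = 703/9, so P_{Alta} = 87.875.
Then P_{Borealis} = 365/6 + (1/3)·87.875 = 90.125.

87.875, 90.125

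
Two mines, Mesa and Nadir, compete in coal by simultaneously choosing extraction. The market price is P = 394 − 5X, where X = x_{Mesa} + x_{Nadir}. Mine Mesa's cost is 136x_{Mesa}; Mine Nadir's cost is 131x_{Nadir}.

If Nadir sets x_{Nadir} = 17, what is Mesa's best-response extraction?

Mine Mesa's profit: π = x_{Mesa}(394 − 5(x_{Mesa} + x_{Nadir})) − 136x_{Mesa}.
∂π/∂x_{Mesa} = 258 − 10x_{Mesa} − 5x_{Nadir} = 0, so x_{Mesa} = 25.8 − 0.5x_{Nadir}.
At x_{Nadir} = 17: x_{Mesa} = 25.8 − 0.5·17 = 17.3.

17.3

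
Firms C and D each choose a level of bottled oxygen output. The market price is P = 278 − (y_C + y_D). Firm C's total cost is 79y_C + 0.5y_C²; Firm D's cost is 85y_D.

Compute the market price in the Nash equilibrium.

161

Firm C's profit: π = y_C(278 − (y_C + y_D)) − 79y_C − 0.5y_C².
∂π/∂y_C = 199 − 3y_C − y_D = 0, so y_C = 199/3 − (1/3)y_D.
For D: ∂π/∂y_D = 193 − 2y_D − y_C = 0 ⇒ y_D = 96.5 − 0.5y_C.
Solving the two reaction functions simultaneously: (1 − (−1/3)(−0.5))y_C = 199/3 − (1/3)·96.5, so (5/6)y_C = 205/6 and y_C = 41.
Then y_D = 96.5 − 0.5·41 = 76.
Equilibrium price: P = 278 − 117 = 161.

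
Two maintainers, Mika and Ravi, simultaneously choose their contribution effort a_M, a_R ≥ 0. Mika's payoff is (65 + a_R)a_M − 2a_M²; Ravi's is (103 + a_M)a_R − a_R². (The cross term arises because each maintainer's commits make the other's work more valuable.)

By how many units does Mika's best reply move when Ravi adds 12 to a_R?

Expanding Mika's payoff: 65a_M + a_Ra_M − 2a_M².
∂π/∂a_M = 65 + a_R − 4a_M = 0, so a_M = 16.25 + 0.25a_R.
The reaction-function slope is 0.25, so a 12-unit rise in a_R moves a_M by 0.25 × 12 = 3. Mika's best response rises — the actions are strategic complements.

3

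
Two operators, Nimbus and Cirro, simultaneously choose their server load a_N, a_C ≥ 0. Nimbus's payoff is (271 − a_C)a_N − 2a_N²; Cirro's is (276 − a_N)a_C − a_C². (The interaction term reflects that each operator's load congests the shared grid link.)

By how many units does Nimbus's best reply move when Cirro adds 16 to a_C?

Expanding Nimbus's payoff: 271a_N − a_Ca_N − 2a_N².
∂π/∂a_N = 271 − a_C − 4a_N = 0, so a_N = 67.75 − 0.25a_C.
The reaction-function slope is −0.25, so a 16-unit rise in a_C moves a_N by −0.25 × 16 = −4. Nimbus's best response falls — the actions are strategic substitutes.

-4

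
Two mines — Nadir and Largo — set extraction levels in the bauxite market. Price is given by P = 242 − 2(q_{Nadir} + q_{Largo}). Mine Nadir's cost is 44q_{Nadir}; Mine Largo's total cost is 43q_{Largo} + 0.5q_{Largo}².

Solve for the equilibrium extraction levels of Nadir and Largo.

37, 25

Mine Nadir's profit: π = q_{Nadir}(242 − 2(q_{Nadir} + q_{Largo})) − 44q_{Nadir}.
∂π/∂q_{Nadir} = 198 − 4q_{Nadir} − 2q_{Largo} = 0, so q_{Nadir} = 49.5 − 0.5q_{Largo}.
For Largo: ∂π/∂q_{Largo} = 199 − 5q_{Largo} − 2q_{Nadir} = 0 ⇒ q_{Largo} = 39.8 − 0.4q_{Nadir}.
Plugging q_{Largo} into Nadir's best response: q_{Nadir} = 49.5 − 0.5(39.8 − 0.4q_{Nadir}) ⇒ 0.8q_{Nadir} = 29.6, so q_{Nadir} = 37.
Then q_{Largo} = 39.8 − 0.4·37 = 25.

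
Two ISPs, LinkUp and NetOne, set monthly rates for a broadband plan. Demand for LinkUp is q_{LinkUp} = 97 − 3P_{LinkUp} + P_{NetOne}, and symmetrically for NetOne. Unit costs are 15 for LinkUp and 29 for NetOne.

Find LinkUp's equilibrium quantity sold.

43.8

LinkUp's profit: π = (P_{LinkUp} − 15)(97 − 3P_{LinkUp} + P_{NetOne}).
∂π/∂P_{LinkUp} = 142 − 6P_{LinkUp} + P_{NetOne} = 0 ⇒ P_{LinkUp} = 71/3 + (1/6)P_{NetOne}.
Similarly P_{NetOne} = 92/3 + (1/6)P_{LinkUp}.
Plugging P_{NetOne} into LinkUp's best response: P_{LinkUp} = 71/3 + (1/6)(92/3 + (1/6)P_{LinkUp}) ⇒ (35/36)P_{LinkUp} = 259/9, so P_{LinkUp} = 29.6.
Then P_{NetOne} = 92/3 + (1/6)·29.6 = 35.6.
q_{LinkUp} = 97 − 3·29.6 + 35.6 = 43.8.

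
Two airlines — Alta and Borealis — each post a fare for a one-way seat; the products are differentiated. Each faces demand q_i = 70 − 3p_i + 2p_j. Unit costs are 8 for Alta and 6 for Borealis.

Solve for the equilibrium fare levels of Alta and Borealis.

Alta's profit: π = (p_{Alta} − 8)(70 − 3p_{Alta} + 2p_{Borealis}).
∂π/∂p_{Alta} = 94 − 6p_{Alta} + 2p_{Borealis} = 0 ⇒ p_{Alta} = 47/3 + (1/3)p_{Borealis}.
Similarly p_{Borealis} = 44/3 + (1/3)p_{Alta}.
Plugging p_{Borealis} into Alta's best response: p_{Alta} = 47/3 + (1/3)(44/3 + (1/3)p_{Alta}) ⇒ (8/9)p_{Alta} = 185/9, so p_{Alta} = 23.125.
Then p_{Borealis} = 44/3 + (1/3)·23.125 = 22.375.

23.125, 22.375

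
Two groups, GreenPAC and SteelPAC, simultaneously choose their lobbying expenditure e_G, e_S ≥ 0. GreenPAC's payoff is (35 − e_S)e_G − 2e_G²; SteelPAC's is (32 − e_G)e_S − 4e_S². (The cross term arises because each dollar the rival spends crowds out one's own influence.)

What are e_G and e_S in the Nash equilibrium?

8, 3

Expanding GreenPAC's payoff: 35e_G − e_Se_G − 2e_G².
∂π/∂e_G = 35 − e_S − 4e_G = 0, so e_G = 8.75 − 0.25e_S.
Likewise for SteelPAC: e_S = 4 − 0.125e_G.
Solving the two reaction functions simultaneously: (1 − (−0.25)(−0.125))e_G = 8.75 − 0.25·4, so (31/32)e_G = 7.75 and e_G = 8.
Then e_S = 4 − 0.125·8 = 3.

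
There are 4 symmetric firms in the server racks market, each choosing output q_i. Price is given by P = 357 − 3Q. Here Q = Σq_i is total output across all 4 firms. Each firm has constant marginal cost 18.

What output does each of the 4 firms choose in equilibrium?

A representative firm's profit is π_i = q_i(357 − 3Q) − 18q_i, with Q = q_i + Σ_{j≠i} q_j.
First-order condition: 339 − 6q_i − 3Σ_{j≠i} q_j = 0.
With identical firms, set every q_j = q: then 339 − 6q − 9q = 0, i.e. q = 339/15 = 22.6.

22.6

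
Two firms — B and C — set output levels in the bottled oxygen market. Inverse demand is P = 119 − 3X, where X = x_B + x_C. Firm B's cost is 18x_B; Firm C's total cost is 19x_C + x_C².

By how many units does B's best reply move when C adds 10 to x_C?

-5

Firm B's profit: π = x_B(119 − 3(x_B + x_C)) − 18x_B.
∂π/∂x_B = 101 − 6x_B − 3x_C = 0, so x_B = 101/6 − 0.5x_C.
The reaction-function slope is −0.5, so a 10-unit rise in x_C moves x_B by −0.5 × 10 = −5. B's best response falls — the actions are strategic substitutes.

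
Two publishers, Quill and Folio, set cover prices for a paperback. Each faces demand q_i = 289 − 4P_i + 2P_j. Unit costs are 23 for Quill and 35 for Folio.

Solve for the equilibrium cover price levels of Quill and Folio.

Quill's profit: π = (P_{Quill} − 23)(289 − 4P_{Quill} + 2P_{Folio}).
∂π/∂P_{Quill} = 381 − 8P_{Quill} + 2P_{Folio} = 0 ⇒ P_{Quill} = 47.625 + 0.25P_{Folio}.
Similarly P_{Folio} = 53.625 + 0.25P_{Quill}.
Solving the two reaction functions simultaneously: (1 − (0.25)(0.25))P_{Quill} = 47.625 + 0.25·53.625, so 0.9375P_{Quill} = 1953/32 and P_{Quill} = 65.1.
Then P_{Folio} = 53.625 + 0.25·65.1 = 69.9.

65.1, 69.9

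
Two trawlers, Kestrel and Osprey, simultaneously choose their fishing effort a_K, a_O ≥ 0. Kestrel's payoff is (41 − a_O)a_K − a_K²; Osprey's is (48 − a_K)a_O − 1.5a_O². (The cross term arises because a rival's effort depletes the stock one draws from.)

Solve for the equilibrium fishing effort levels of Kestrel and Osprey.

15, 11

Expanding Kestrel's payoff: 41a_K − a_Oa_K − a_K².
∂π/∂a_K = 41 − a_O − 2a_K = 0, so a_K = 20.5 − 0.5a_O.
Likewise for Osprey: a_O = 16 − (1/3)a_K.
Plugging a_O into Kestrel's best response: a_K = 20.5 − 0.5(16 − (1/3)a_K) ⇒ (5/6)a_K = 12.5, so a_K = 15.
Then a_O = 16 − (1/3)·15 = 11.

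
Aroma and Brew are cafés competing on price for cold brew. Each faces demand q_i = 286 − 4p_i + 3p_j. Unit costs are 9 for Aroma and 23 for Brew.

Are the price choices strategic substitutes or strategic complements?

Aroma's profit: π = (p_{Aroma} − 9)(286 − 4p_{Aroma} + 3p_{Brew}).
∂π/∂p_{Aroma} = 322 − 8p_{Aroma} + 3p_{Brew} = 0 ⇒ p_{Aroma} = 40.25 + 0.375p_{Brew}.
The best-response slope dp_{Aroma}/dp_{Brew} = 0.375 > 0: the reaction function is upward-sloping, so the choices are strategic complements.

strategic complements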